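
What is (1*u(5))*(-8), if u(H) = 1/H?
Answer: -8/5 ≈ -1.6000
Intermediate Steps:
(1*u(5))*(-8) = (1/5)*(-8) = (1*(⅕))*(-8) = (⅕)*(-8) = -8/5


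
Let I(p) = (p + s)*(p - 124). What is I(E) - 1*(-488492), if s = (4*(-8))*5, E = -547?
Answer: 962889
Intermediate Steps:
s = -160 (s = -32*5 = -160)
I(p) = (-160 + p)*(-124 + p) (I(p) = (p - 160)*(p - 124) = (-160 + p)*(-124 + p))
I(E) - 1*(-488492) = (19840 + (-547)² - 284*(-547)) - 1*(-488492) = (19840 + 299209 + 155348) + 488492 = 474397 + 488492 = 962889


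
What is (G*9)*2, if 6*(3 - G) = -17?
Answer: 105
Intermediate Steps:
G = 35/6 (G = 3 - 1/6*(-17) = 3 + 17/6 = 35/6 ≈ 5.8333)
(G*9)*2 = ((35/6)*9)*2 = (105/2)*2 = 105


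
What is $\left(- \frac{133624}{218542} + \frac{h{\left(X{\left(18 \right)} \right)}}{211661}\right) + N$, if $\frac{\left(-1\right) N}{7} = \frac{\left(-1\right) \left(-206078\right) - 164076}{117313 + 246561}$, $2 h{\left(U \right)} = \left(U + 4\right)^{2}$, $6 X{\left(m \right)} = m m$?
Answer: $- \frac{848494324511941}{601130481723821} \approx -1.4115$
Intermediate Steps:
$X{\left(m \right)} = \frac{m^{2}}{6}$ ($X{\left(m \right)} = \frac{m m}{6} = \frac{m^{2}}{6}$)
$h{\left(U \right)} = \frac{\left(4 + U\right)^{2}}{2}$ ($h{\left(U \right)} = \frac{\left(U + 4\right)^{2}}{2} = \frac{\left(4 + U\right)^{2}}{2}$)
$N = - \frac{21001}{25991}$ ($N = - 7 \frac{\left(-1\right) \left(-206078\right) - 164076}{117313 + 246561} = - 7 \frac{206078 - 164076}{363874} = - 7 \cdot 42002 \cdot \frac{1}{363874} = \left(-7\right) \frac{21001}{181937} = - \frac{21001}{25991} \approx -0.80801$)
$\left(- \frac{133624}{218542} + \frac{h{\left(X{\left(18 \right)} \right)}}{211661}\right) + N = \left(- \frac{133624}{218542} + \frac{\frac{1}{2} \left(4 + \frac{18^{2}}{6}\right)^{2}}{211661}\right) - \frac{21001}{25991} = \left(\left(-133624\right) \frac{1}{218542} + \frac{\left(4 + \frac{1}{6} \cdot 324\right)^{2}}{2} \cdot \frac{1}{211661}\right) - \frac{21001}{25991} = \left(- \frac{66812}{109271} + \frac{\left(4 + 54\right)^{2}}{2} \cdot \frac{1}{211661}\right) - \frac{21001}{25991} = \left(- \frac{66812}{109271} + \frac{58^{2}}{2} \cdot \frac{1}{211661}\right) - \frac{21001}{25991} = \left(- \frac{66812}{109271} + \frac{1}{2} \cdot 3364 \cdot \frac{1}{211661}\right) - \frac{21001}{25991} = \left(- \frac{66812}{109271} + 1682 \cdot \frac{1}{211661}\right) - \frac{21001}{25991} = \left(- \frac{66812}{109271} + \frac{1682}{211661}\right) - \frac{21001}{25991} = - \frac{13957700910}{23128409131} - \frac{21001}{25991} = - \frac{848494324511941}{601130481723821}$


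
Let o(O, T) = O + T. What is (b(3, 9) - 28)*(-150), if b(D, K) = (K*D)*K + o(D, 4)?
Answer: -33300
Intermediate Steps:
b(D, K) = 4 + D + D*K² (b(D, K) = (K*D)*K + (D + 4) = (D*K)*K + (4 + D) = D*K² + (4 + D) = 4 + D + D*K²)
(b(3, 9) - 28)*(-150) = ((4 + 3 + 3*9²) - 28)*(-150) = ((4 + 3 + 3*81) - 28)*(-150) = ((4 + 3 + 243) - 28)*(-150) = (250 - 28)*(-150) = 222*(-150) = -33300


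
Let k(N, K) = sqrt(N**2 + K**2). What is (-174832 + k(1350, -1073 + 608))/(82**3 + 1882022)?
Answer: -87416/1216695 + sqrt(9061)/162226 ≈ -0.071260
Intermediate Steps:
k(N, K) = sqrt(K**2 + N**2)
(-174832 + k(1350, -1073 + 608))/(82**3 + 1882022) = (-174832 + sqrt((-1073 + 608)**2 + 1350**2))/(82**3 + 1882022) = (-174832 + sqrt((-465)**2 + 1822500))/(551368 + 1882022) = (-174832 + sqrt(216225 + 1822500))/2433390 = (-174832 + sqrt(2038725))*(1/2433390) = (-174832 + 15*sqrt(9061))*(1/2433390) = -87416/1216695 + sqrt(9061)/162226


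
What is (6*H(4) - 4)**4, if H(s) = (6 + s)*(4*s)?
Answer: 835279012096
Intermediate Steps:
H(s) = 4*s*(6 + s)
(6*H(4) - 4)**4 = (6*(4*4*(6 + 4)) - 4)**4 = (6*(4*4*10) - 4)**4 = (6*160 - 4)**4 = (960 - 4)**4 = 956**4 = 835279012096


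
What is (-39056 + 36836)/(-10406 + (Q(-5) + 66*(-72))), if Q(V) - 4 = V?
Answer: 740/5053 ≈ 0.14645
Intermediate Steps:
Q(V) = 4 + V
(-39056 + 36836)/(-10406 + (Q(-5) + 66*(-72))) = (-39056 + 36836)/(-10406 + ((4 - 5) + 66*(-72))) = -2220/(-10406 + (-1 - 4752)) = -2220/(-10406 - 4753) = -2220/(-15159) = -2220*(-1/15159) = 740/5053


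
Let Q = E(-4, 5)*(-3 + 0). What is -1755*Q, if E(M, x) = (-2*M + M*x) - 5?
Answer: -89505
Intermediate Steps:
E(M, x) = -5 - 2*M + M*x
Q = 51 (Q = (-5 - 2*(-4) - 4*5)*(-3 + 0) = (-5 + 8 - 20)*(-3) = -17*(-3) = 51)
-1755*Q = -1755*51 = -89505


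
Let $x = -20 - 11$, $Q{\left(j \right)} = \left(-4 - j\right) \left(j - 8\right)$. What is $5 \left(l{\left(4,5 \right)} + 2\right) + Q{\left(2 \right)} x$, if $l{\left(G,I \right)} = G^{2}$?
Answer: $-1026$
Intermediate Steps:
$Q{\left(j \right)} = \left(-8 + j\right) \left(-4 - j\right)$ ($Q{\left(j \right)} = \left(-4 - j\right) \left(-8 + j\right) = \left(-8 + j\right) \left(-4 - j\right)$)
$x = -31$ ($x = -20 - 11 = -31$)
$5 \left(l{\left(4,5 \right)} + 2\right) + Q{\left(2 \right)} x = 5 \left(4^{2} + 2\right) + \left(32 - 2^{2} + 4 \cdot 2\right) \left(-31\right) = 5 \left(16 + 2\right) + \left(32 - 4 + 8\right) \left(-31\right) = 5 \cdot 18 + \left(32 - 4 + 8\right) \left(-31\right) = 90 + 36 \left(-31\right) = 90 - 1116 = -1026$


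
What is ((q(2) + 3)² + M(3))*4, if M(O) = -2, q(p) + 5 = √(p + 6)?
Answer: 40 - 32*√2 ≈ -5.2548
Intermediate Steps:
q(p) = -5 + √(6 + p) (q(p) = -5 + √(p + 6) = -5 + √(6 + p))
((q(2) + 3)² + M(3))*4 = (((-5 + √(6 + 2)) + 3)² - 2)*4 = (((-5 + √8) + 3)² - 2)*4 = (((-5 + 2*√2) + 3)² - 2)*4 = ((-2 + 2*√2)² - 2)*4 = (-2 + (-2 + 2*√2)²)*4 = -8 + 4*(-2 + 2*√2)²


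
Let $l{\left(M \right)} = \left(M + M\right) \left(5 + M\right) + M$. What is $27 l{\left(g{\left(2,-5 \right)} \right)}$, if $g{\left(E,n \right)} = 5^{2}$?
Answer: $41175$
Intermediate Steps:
$g{\left(E,n \right)} = 25$
$l{\left(M \right)} = M + 2 M \left(5 + M\right)$ ($l{\left(M \right)} = 2 M \left(5 + M\right) + M = M + 2 M \left(5 + M\right)$)
$27 l{\left(g{\left(2,-5 \right)} \right)} = 27 \cdot 25 \left(11 + 2 \cdot 25\right) = 27 \cdot 25 \left(11 + 50\right) = 27 \cdot 25 \cdot 61 = 27 \cdot 1525 = 41175$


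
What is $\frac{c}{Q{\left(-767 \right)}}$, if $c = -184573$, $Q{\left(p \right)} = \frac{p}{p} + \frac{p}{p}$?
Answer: $- \frac{184573}{2} \approx -92287.0$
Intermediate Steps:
$Q{\left(p \right)} = 2$ ($Q{\left(p \right)} = 1 + 1 = 2$)
$\frac{c}{Q{\left(-767 \right)}} = - \frac{184573}{2}$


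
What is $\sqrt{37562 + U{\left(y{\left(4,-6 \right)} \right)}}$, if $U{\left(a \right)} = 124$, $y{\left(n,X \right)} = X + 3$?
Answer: $\sqrt{37686} \approx 194.13$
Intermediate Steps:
$y{\left(n,X \right)} = 3 + X$
$\sqrt{37562 + U{\left(y{\left(4,-6 \right)} \right)}} = \sqrt{37562 + 124} = \sqrt{37686}$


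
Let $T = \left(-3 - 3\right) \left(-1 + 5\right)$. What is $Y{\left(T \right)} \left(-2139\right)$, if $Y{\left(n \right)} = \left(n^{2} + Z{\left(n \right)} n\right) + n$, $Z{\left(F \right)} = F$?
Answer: $-2412792$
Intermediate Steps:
$T = -24$ ($T = \left(-6\right) 4 = -24$)
$Y{\left(n \right)} = n + 2 n^{2}$ ($Y{\left(n \right)} = \left(n^{2} + n n\right) + n = \left(n^{2} + n^{2}\right) + n = 2 n^{2} + n = n + 2 n^{2}$)
$Y{\left(T \right)} \left(-2139\right) = - 24 \left(1 + 2 \left(-24\right)\right) \left(-2139\right) = - 24 \left(1 - 48\right) \left(-2139\right) = \left(-24\right) \left(-47\right) \left(-2139\right) = 1128 \left(-2139\right) = -2412792$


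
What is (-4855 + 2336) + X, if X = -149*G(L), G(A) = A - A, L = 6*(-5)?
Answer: -2519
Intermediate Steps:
L = -30
G(A) = 0
X = 0 (X = -149*0 = 0)
(-4855 + 2336) + X = (-4855 + 2336) + 0 = -2519 + 0 = -2519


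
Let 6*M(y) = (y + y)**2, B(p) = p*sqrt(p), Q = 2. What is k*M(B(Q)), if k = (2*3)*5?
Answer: 160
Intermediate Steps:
B(p) = p**(3/2)
M(y) = 2*y**2/3 (M(y) = (y + y)**2/6 = (2*y)**2/6 = (4*y**2)/6 = 2*y**2/3)
k = 30 (k = 6*5 = 30)
k*M(B(Q)) = 30*(2*(2**(3/2))**2/3) = 30*(2*(2*sqrt(2))**2/3) = 30*((2/3)*8) = 30*(16/3) = 160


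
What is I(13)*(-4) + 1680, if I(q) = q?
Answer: 1628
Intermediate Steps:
I(13)*(-4) + 1680 = 13*(-4) + 1680 = -52 + 1680 = 1628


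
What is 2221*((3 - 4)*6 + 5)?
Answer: -2221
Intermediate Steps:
2221*((3 - 4)*6 + 5) = 2221*(-1*6 + 5) = 2221*(-6 + 5) = 2221*(-1) = -2221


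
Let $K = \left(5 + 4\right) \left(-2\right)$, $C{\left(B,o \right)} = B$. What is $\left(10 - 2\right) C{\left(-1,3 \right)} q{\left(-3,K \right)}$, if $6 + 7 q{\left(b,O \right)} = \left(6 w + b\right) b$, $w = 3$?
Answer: $\frac{408}{7} \approx 58.286$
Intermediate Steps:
$K = -18$ ($K = 9 \left(-2\right) = -18$)
$q{\left(b,O \right)} = - \frac{6}{7} + \frac{b \left(18 + b\right)}{7}$ ($q{\left(b,O \right)} = - \frac{6}{7} + \frac{\left(6 \cdot 3 + b\right) b}{7} = - \frac{6}{7} + \frac{\left(18 + b\right) b}{7} = - \frac{6}{7} + \frac{b \left(18 + b\right)}{7}$)
$\left(10 - 2\right) C{\left(-1,3 \right)} q{\left(-3,K \right)} = \left(10 - 2\right) \left(-1\right) \left(- \frac{6}{7} + \frac{\left(-3\right)^{2}}{7} + \frac{18}{7} \left(-3\right)\right) = 8 \left(-1\right) \left(- \frac{6}{7} + \frac{1}{7} \cdot 9 - \frac{54}{7}\right) = - 8 \left(- \frac{6}{7} + \frac{9}{7} - \frac{54}{7}\right) = \left(-8\right) \left(- \frac{51}{7}\right) = \frac{408}{7}$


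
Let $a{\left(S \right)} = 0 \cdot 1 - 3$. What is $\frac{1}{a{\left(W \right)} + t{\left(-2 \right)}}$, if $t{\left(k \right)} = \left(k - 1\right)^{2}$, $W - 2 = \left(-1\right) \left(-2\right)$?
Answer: $\frac{1}{6} \approx 0.16667$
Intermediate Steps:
$W = 4$ ($W = 2 - -2 = 2 + 2 = 4$)
$t{\left(k \right)} = \left(-1 + k\right)^{2}$
$a{\left(S \right)} = -3$ ($a{\left(S \right)} = 0 - 3 = -3$)
$\frac{1}{a{\left(W \right)} + t{\left(-2 \right)}} = \frac{1}{-3 + \left(-1 - 2\right)^{2}} = \frac{1}{-3 + \left(-3\right)^{2}} = \frac{1}{-3 + 9} = \frac{1}{6}$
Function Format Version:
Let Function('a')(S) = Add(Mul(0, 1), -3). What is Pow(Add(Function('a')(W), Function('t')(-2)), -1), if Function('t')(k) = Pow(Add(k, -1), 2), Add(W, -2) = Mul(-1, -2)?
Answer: Rational(1, 6) ≈ 0.16667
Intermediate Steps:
W = 4 (W = Add(2, Mul(-1, -2)) = Add(2, 2) = 4)
Function('t')(k) = Pow(Add(-1, k), 2)
Function('a')(S) = -3 (Function('a')(S) = Add(0, -3) = -3)
Pow(Add(Function('a')(W), Function('t')(-2)), -1) = Pow(Add(-3, Pow(Add(-1, -2), 2)), -1) = Pow(Add(-3, Pow(-3, 2)), -1) = Pow(Add(-3, 9), -1) = Pow(6, -1) = Rational(1, 6)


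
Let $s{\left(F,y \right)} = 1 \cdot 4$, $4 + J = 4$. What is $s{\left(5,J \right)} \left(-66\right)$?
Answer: $-264$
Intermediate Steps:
$J = 0$ ($J = -4 + 4 = 0$)
$s{\left(F,y \right)} = 4$
$s{\left(5,J \right)} \left(-66\right) = 4 \left(-66\right) = -264$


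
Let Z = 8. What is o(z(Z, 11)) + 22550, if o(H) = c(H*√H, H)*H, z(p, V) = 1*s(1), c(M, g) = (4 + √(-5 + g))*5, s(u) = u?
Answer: 22570 + 10*I ≈ 22570.0 + 10.0*I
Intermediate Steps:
c(M, g) = 20 + 5*√(-5 + g)
z(p, V) = 1 (z(p, V) = 1*1 = 1)
o(H) = H*(20 + 5*√(-5 + H)) (o(H) = (20 + 5*√(-5 + H))*H = H*(20 + 5*√(-5 + H)))
o(z(Z, 11)) + 22550 = 5*1*(4 + √(-5 + 1)) + 22550 = 5*1*(4 + √(-4)) + 22550 = 5*1*(4 + 2*I) + 22550 = (20 + 10*I) + 22550 = 22570 + 10*I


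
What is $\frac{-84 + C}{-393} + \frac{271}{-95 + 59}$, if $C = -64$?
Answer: $- \frac{33725}{4716} \approx -7.1512$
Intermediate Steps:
$\frac{-84 + C}{-393} + \frac{271}{-95 + 59} = \frac{-84 - 64}{-393} + \frac{271}{-95 + 59} = \left(-148\right) \left(- \frac{1}{393}\right) + \frac{271}{-36} = \frac{148}{393} + 271 \left(- \frac{1}{36}\right) = \frac{148}{393} - \frac{271}{36} = - \frac{33725}{4716}$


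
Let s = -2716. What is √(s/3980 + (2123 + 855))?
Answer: 3*√327513205/995 ≈ 54.565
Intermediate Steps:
√(s/3980 + (2123 + 855)) = √(-2716/3980 + (2123 + 855)) = √(-2716*1/3980 + 2978) = √(-679/995 + 2978) = √(2962431/995) = 3*√327513205/995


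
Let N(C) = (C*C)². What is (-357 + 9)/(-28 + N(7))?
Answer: -116/791 ≈ -0.14665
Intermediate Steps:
N(C) = C⁴ (N(C) = (C²)² = C⁴)
(-357 + 9)/(-28 + N(7)) = (-357 + 9)/(-28 + 7⁴) = -348/(-28 + 2401) = -348/2373 = -348*1/2373 = -116/791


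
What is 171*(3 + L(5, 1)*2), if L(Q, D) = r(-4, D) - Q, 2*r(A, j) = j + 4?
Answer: -342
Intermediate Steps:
r(A, j) = 2 + j/2 (r(A, j) = (j + 4)/2 = (4 + j)/2 = 2 + j/2)
L(Q, D) = 2 + D/2 - Q (L(Q, D) = (2 + D/2) - Q = 2 + D/2 - Q)
171*(3 + L(5, 1)*2) = 171*(3 + (2 + (1/2)*1 - 1*5)*2) = 171*(3 + (2 + 1/2 - 5)*2) = 171*(3 - 5/2*2) = 171*(3 - 5) = 171*(-2) = -342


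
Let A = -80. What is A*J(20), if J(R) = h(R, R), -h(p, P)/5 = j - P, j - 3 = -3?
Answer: -8000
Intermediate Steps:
j = 0 (j = 3 - 3 = 0)
h(p, P) = 5*P (h(p, P) = -5*(0 - P) = -(-5)*P = 5*P)
J(R) = 5*R
A*J(20) = -400*20 = -80*100 = -8000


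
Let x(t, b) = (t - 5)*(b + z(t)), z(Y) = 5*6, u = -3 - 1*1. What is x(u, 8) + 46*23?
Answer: 716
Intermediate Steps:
u = -4 (u = -3 - 1 = -4)
z(Y) = 30
x(t, b) = (-5 + t)*(30 + b) (x(t, b) = (t - 5)*(b + 30) = (-5 + t)*(30 + b))
x(u, 8) + 46*23 = (-150 - 5*8 + 30*(-4) + 8*(-4)) + 46*23 = (-150 - 40 - 120 - 32) + 1058 = -342 + 1058 = 716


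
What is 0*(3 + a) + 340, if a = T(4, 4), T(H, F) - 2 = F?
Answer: 340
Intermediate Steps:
T(H, F) = 2 + F
a = 6 (a = 2 + 4 = 6)
0*(3 + a) + 340 = 0*(3 + 6) + 340 = 0*9 + 340 = 0 + 340 = 340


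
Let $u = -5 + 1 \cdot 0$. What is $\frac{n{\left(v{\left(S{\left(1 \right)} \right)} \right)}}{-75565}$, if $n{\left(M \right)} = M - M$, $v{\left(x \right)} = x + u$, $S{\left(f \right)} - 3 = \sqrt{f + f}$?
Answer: $0$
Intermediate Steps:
$u = -5$ ($u = -5 + 0 = -5$)
$S{\left(f \right)} = 3 + \sqrt{2} \sqrt{f}$ ($S{\left(f \right)} = 3 + \sqrt{f + f} = 3 + \sqrt{2 f} = 3 + \sqrt{2} \sqrt{f}$)
$v{\left(x \right)} = -5 + x$ ($v{\left(x \right)} = x - 5 = -5 + x$)
$n{\left(M \right)} = 0$
$\frac{n{\left(v{\left(S{\left(1 \right)} \right)} \right)}}{-75565} = \frac{0}{-75565} = 0 \left(- \frac{1}{75565}\right) = 0$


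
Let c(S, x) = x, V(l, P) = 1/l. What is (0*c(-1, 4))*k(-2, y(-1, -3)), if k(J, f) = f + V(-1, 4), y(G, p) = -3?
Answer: 0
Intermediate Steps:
k(J, f) = -1 + f (k(J, f) = f + 1/(-1) = f - 1 = -1 + f)
(0*c(-1, 4))*k(-2, y(-1, -3)) = (0*4)*(-1 - 3) = 0*(-4) = 0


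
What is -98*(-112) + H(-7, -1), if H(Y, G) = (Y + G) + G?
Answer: 10967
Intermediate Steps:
H(Y, G) = Y + 2*G (H(Y, G) = (G + Y) + G = Y + 2*G)
-98*(-112) + H(-7, -1) = -98*(-112) + (-7 + 2*(-1)) = 10976 + (-7 - 2) = 10976 - 9 = 10967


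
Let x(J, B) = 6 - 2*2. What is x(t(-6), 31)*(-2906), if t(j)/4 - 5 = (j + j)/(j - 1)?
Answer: -5812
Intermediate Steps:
t(j) = 20 + 8*j/(-1 + j) (t(j) = 20 + 4*((j + j)/(j - 1)) = 20 + 4*((2*j)/(-1 + j)) = 20 + 4*(2*j/(-1 + j)) = 20 + 8*j/(-1 + j))
x(J, B) = 2 (x(J, B) = 6 - 4 = 2)
x(t(-6), 31)*(-2906) = 2*(-2906) = -5812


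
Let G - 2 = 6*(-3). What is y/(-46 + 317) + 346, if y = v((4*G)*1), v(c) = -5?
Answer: 93761/271 ≈ 345.98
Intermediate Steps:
G = -16 (G = 2 + 6*(-3) = 2 - 18 = -16)
y = -5
y/(-46 + 317) + 346 = -5/(-46 + 317) + 346 = -5/271 + 346 = 93761/271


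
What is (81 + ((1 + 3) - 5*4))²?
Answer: 4225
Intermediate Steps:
(81 + ((1 + 3) - 5*4))² = (81 + (4 - 20))² = (81 - 16)² = 65² = 4225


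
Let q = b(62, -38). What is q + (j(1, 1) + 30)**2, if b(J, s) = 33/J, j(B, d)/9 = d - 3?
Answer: 8961/62 ≈ 144.53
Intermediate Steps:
j(B, d) = -27 + 9*d (j(B, d) = 9*(d - 3) = 9*(-3 + d) = -27 + 9*d)
q = 33/62 ≈ 0.53226
q + (j(1, 1) + 30)**2 = 33/62 + ((-27 + 9*1) + 30)**2 = 33/62 + ((-27 + 9) + 30)**2 = 33/62 + (-18 + 30)**2 = 33/62 + 12**2 = 33/62 + 144 = 8961/62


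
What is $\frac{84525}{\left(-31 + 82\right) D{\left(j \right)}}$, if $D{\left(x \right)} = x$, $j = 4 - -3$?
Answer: $\frac{4025}{17} \approx 236.76$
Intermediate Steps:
$j = 7$ ($j = 4 + 3 = 7$)
$\frac{84525}{\left(-31 + 82\right) D{\left(j \right)}} = \frac{84525}{\left(-31 + 82\right) 7} = \frac{84525}{51 \cdot 7} = \frac{84525}{357} = 84525 \cdot \frac{1}{357} = \frac{4025}{17}$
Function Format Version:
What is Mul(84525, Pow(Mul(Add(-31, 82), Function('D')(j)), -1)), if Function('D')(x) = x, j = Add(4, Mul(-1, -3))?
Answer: Rational(4025, 17) ≈ 236.76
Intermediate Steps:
j = 7 (j = Add(4, 3) = 7)
Mul(84525, Pow(Mul(Add(-31, 82), Function('D')(j)), -1)) = Mul(84525, Pow(Mul(Add(-31, 82), 7), -1)) = Mul(84525, Pow(Mul(51, 7), -1)) = Mul(84525, Pow(357, -1)) = Mul(84525, Rational(1, 357)) = Rational(4025, 17)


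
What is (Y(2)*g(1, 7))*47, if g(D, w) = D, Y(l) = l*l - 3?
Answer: 47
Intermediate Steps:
Y(l) = -3 + l² (Y(l) = l² - 3 = -3 + l²)
(Y(2)*g(1, 7))*47 = ((-3 + 2²)*1)*47 = ((-3 + 4)*1)*47 = (1*1)*47 = 1*47 = 47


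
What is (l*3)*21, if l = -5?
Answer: -315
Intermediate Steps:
(l*3)*21 = -5*3*21 = -15*21 = -315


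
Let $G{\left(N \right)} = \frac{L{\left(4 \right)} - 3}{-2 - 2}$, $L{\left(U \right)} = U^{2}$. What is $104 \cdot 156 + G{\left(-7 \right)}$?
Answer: $\frac{64883}{4} \approx 16221.0$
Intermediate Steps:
$G{\left(N \right)} = - \frac{13}{4}$ ($G{\left(N \right)} = \frac{4^{2} - 3}{-2 - 2} = \frac{16 - 3}{-4} = 13 \left(- \frac{1}{4}\right) = - \frac{13}{4}$)
$104 \cdot 156 + G{\left(-7 \right)} = 104 \cdot 156 - \frac{13}{4} = 16224 - \frac{13}{4} = \frac{64883}{4}$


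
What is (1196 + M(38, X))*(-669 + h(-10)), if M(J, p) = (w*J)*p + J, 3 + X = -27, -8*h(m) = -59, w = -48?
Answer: -148082261/4 ≈ -3.7021e+7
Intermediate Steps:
h(m) = 59/8 (h(m) = -⅛*(-59) = 59/8)
X = -30 (X = -3 - 27 = -30)
M(J, p) = J - 48*J*p (M(J, p) = (-48*J)*p + J = -48*J*p + J = J - 48*J*p)
(1196 + M(38, X))*(-669 + h(-10)) = (1196 + 38*(1 - 48*(-30)))*(-669 + 59/8) = (1196 + 38*(1 + 1440))*(-5293/8) = (1196 + 38*1441)*(-5293/8) = (1196 + 54758)*(-5293/8) = 55954*(-5293/8) = -148082261/4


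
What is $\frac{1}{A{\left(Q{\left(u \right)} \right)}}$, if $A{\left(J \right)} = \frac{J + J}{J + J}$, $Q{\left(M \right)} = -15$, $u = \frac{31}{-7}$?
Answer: $1$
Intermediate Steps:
$u = - \frac{31}{7}$ ($u = 31 \left(- \frac{1}{7}\right) = - \frac{31}{7} \approx -4.4286$)
$A{\left(J \right)} = 1$ ($A{\left(J \right)} = \frac{2 J}{2 J} = 2 J \frac{1}{2 J} = 1$)
$\frac{1}{A{\left(Q{\left(u \right)} \right)}} = 1^{-1} = 1$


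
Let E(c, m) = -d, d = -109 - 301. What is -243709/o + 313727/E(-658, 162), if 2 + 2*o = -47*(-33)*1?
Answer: 286121743/635090 ≈ 450.52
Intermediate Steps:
o = 1549/2 (o = -1 + (-47*(-33)*1)/2 = -1 + (1551*1)/2 = -1 + (1/2)*1551 = -1 + 1551/2 = 1549/2 ≈ 774.50)
d = -410
E(c, m) = 410 (E(c, m) = -1*(-410) = 410)
-243709/o + 313727/E(-658, 162) = -243709/1549/2 + 313727/410 = -243709*2/1549 + 313727*(1/410) = -487418/1549 + 313727/410 = 286121743/635090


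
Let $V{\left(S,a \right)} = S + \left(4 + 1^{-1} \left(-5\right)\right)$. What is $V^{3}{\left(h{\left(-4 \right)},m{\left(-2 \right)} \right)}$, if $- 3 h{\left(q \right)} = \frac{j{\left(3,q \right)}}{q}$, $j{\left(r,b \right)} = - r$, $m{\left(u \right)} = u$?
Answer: $- \frac{125}{64} \approx -1.9531$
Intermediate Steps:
$h{\left(q \right)} = \frac{1}{q}$ ($h{\left(q \right)} = - \frac{\left(-1\right) 3 \frac{1}{q}}{3} = - \frac{\left(-3\right) \frac{1}{q}}{3} = \frac{1}{q}$)
$V{\left(S,a \right)} = -1 + S$ ($V{\left(S,a \right)} = S + \left(4 + 1 \left(-5\right)\right) = S + \left(4 - 5\right) = S - 1 = -1 + S$)
$V^{3}{\left(h{\left(-4 \right)},m{\left(-2 \right)} \right)} = \left(-1 + \frac{1}{-4}\right)^{3} = \left(-1 - \frac{1}{4}\right)^{3} = \left(- \frac{5}{4}\right)^{3} = - \frac{125}{64}$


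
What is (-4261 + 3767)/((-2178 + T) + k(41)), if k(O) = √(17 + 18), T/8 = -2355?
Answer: 42036/1788487 + 2*√35/1788487 ≈ 0.023510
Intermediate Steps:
T = -18840 (T = 8*(-2355) = -18840)
k(O) = √35
(-4261 + 3767)/((-2178 + T) + k(41)) = (-4261 + 3767)/((-2178 - 18840) + √35) = -494/(-21018 + √35)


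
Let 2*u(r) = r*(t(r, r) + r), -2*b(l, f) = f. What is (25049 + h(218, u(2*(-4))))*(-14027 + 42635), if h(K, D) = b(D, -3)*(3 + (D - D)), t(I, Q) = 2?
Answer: 716730528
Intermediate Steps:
b(l, f) = -f/2
u(r) = r*(2 + r)/2 (u(r) = (r*(2 + r))/2 = r*(2 + r)/2)
h(K, D) = 9/2 (h(K, D) = (-½*(-3))*(3 + (D - D)) = 3*(3 + 0)/2 = (3/2)*3 = 9/2)
(25049 + h(218, u(2*(-4))))*(-14027 + 42635) = (25049 + 9/2)*(-14027 + 42635) = (50107/2)*28608 = 716730528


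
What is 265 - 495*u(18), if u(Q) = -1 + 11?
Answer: -4685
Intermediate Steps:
u(Q) = 10
265 - 495*u(18) = 265 - 495*10 = 265 - 4950 = -4685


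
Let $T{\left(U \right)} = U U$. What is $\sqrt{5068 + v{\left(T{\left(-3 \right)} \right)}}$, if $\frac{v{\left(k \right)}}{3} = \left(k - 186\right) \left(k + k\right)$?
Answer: $i \sqrt{4490} \approx 67.007 i$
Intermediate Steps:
$T{\left(U \right)} = U^{2}$
$v{\left(k \right)} = 6 k \left(-186 + k\right)$ ($v{\left(k \right)} = 3 \left(k - 186\right) \left(k + k\right) = 3 \left(-186 + k\right) 2 k = 3 \cdot 2 k \left(-186 + k\right) = 6 k \left(-186 + k\right)$)
$\sqrt{5068 + v{\left(T{\left(-3 \right)} \right)}} = \sqrt{5068 + 6 \left(-3\right)^{2} \left(-186 + \left(-3\right)^{2}\right)} = \sqrt{5068 + 6 \cdot 9 \left(-186 + 9\right)} = \sqrt{5068 + 6 \cdot 9 \left(-177\right)} = \sqrt{5068 - 9558} = \sqrt{-4490} = i \sqrt{4490}$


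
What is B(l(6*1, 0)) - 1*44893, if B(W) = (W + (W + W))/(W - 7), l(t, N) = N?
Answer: -44893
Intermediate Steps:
B(W) = 3*W/(-7 + W) (B(W) = (W + 2*W)/(-7 + W) = (3*W)/(-7 + W) = 3*W/(-7 + W))
B(l(6*1, 0)) - 1*44893 = 3*0/(-7 + 0) - 1*44893 = 3*0/(-7) - 44893 = 3*0*(-⅐) - 44893 = 0 - 44893 = -44893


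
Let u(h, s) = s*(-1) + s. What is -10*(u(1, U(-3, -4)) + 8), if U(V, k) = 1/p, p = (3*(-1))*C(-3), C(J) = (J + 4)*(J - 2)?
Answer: -80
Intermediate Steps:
C(J) = (-2 + J)*(4 + J) (C(J) = (4 + J)*(-2 + J) = (-2 + J)*(4 + J))
p = 15 (p = (3*(-1))*(-8 + (-3)**2 + 2*(-3)) = -3*(-8 + 9 - 6) = -3*(-5) = 15)
U(V, k) = 1/15
u(h, s) = 0 (u(h, s) = -s + s = 0)
-10*(u(1, U(-3, -4)) + 8) = -10*(0 + 8) = -10*8 = -80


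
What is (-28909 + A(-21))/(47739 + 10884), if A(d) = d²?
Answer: -28468/58623 ≈ -0.48561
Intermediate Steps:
(-28909 + A(-21))/(47739 + 10884) = (-28909 + (-21)²)/(47739 + 10884) = (-28909 + 441)/58623 = -28468*1/58623 = -28468/58623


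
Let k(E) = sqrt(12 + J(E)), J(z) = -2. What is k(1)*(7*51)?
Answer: 357*sqrt(10) ≈ 1128.9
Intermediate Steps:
k(E) = sqrt(10) (k(E) = sqrt(12 - 2) = sqrt(10))
k(1)*(7*51) = sqrt(10)*(7*51) = sqrt(10)*357 = 357*sqrt(10)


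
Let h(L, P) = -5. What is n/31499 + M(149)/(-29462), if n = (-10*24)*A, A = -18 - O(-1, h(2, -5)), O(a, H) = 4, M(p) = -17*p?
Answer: 235346327/928023538 ≈ 0.25360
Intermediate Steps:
A = -22 (A = -18 - 1*4 = -18 - 4 = -22)
n = 5280 (n = -10*24*(-22) = -240*(-22) = 5280)
n/31499 + M(149)/(-29462) = 5280/31499 - 17*149/(-29462) = 5280*(1/31499) - 2533*(-1/29462) = 5280/31499 + 2533/29462 = 235346327/928023538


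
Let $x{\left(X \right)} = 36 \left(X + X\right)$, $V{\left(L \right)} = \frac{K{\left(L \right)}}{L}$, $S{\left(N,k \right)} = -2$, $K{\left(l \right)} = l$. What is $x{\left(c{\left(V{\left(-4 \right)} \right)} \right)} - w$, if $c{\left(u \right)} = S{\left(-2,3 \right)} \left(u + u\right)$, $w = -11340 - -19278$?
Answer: $-8226$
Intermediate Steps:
$V{\left(L \right)} = 1$ ($V{\left(L \right)} = \frac{L}{L} = 1$)
$w = 7938$ ($w = -11340 + 19278 = 7938$)
$c{\left(u \right)} = - 4 u$ ($c{\left(u \right)} = - 2 \left(u + u\right) = - 2 \cdot 2 u = - 4 u$)
$x{\left(X \right)} = 72 X$ ($x{\left(X \right)} = 36 \cdot 2 X = 72 X$)
$x{\left(c{\left(V{\left(-4 \right)} \right)} \right)} - w = 72 \left(\left(-4\right) 1\right) - 7938 = 72 \left(-4\right) - 7938 = -288 - 7938 = -8226$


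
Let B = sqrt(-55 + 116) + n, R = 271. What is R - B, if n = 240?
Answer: 31 - sqrt(61) ≈ 23.190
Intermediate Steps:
B = 240 + sqrt(61) (B = sqrt(-55 + 116) + 240 = sqrt(61) + 240 = 240 + sqrt(61) ≈ 247.81)
R - B = 271 - (240 + sqrt(61)) = 271 + (-240 - sqrt(61)) = 31 - sqrt(61)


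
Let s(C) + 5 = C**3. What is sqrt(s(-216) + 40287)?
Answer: I*sqrt(10037414) ≈ 3168.2*I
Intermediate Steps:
s(C) = -5 + C**3
sqrt(s(-216) + 40287) = sqrt((-5 + (-216)**3) + 40287) = sqrt((-5 - 10077696) + 40287) = sqrt(-10077701 + 40287) = sqrt(-10037414) = I*sqrt(10037414)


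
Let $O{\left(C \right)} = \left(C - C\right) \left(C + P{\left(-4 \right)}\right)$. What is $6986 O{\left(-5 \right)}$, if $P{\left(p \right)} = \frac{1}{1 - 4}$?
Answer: $0$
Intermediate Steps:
$P{\left(p \right)} = - \frac{1}{3}$ ($P{\left(p \right)} = \frac{1}{-3} = - \frac{1}{3}$)
$O{\left(C \right)} = 0$ ($O{\left(C \right)} = \left(C - C\right) \left(C - \frac{1}{3}\right) = 0 \left(- \frac{1}{3} + C\right) = 0$)
$6986 O{\left(-5 \right)} = 6986 \cdot 0 = 0$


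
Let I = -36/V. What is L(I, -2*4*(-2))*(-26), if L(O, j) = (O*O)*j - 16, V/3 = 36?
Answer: 3328/9 ≈ 369.78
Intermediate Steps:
V = 108 (V = 3*36 = 108)
I = -⅓ (I = -36/108 = -36*1/108 = -⅓ ≈ -0.33333)
L(O, j) = -16 + j*O² (L(O, j) = O²*j - 16 = j*O² - 16 = -16 + j*O²)
L(I, -2*4*(-2))*(-26) = (-16 + (-2*4*(-2))*(-⅓)²)*(-26) = (-16 - 8*(-2)*(⅑))*(-26) = (-16 + 16*(⅑))*(-26) = (-16 + 16/9)*(-26) = -128/9*(-26) = 3328/9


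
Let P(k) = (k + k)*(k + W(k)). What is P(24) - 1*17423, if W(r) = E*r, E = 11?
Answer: -3599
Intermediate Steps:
W(r) = 11*r
P(k) = 24*k² (P(k) = (k + k)*(k + 11*k) = (2*k)*(12*k) = 24*k²)
P(24) - 1*17423 = 24*24² - 1*17423 = 24*576 - 17423 = 13824 - 17423 = -3599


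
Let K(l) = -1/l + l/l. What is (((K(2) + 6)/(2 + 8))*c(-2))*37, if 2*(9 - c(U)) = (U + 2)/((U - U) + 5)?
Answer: 4329/20 ≈ 216.45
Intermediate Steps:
K(l) = 1 - 1/l (K(l) = -1/l + 1 = 1 - 1/l)
c(U) = 44/5 - U/10 (c(U) = 9 - (U + 2)/(2*((U - U) + 5)) = 9 - (2 + U)/(2*(0 + 5)) = 9 - (2 + U)/(2*5) = 9 - (⅖ + U/5)/2 = 9 + (-⅕ - U/10) = 44/5 - U/10)
(((K(2) + 6)/(2 + 8))*c(-2))*37 = ((((-1 + 2)/2 + 6)/(2 + 8))*(44/5 - ⅒*(-2)))*37 = ((((½)*1 + 6)/10)*(44/5 + ⅕))*37 = (((½ + 6)*(⅒))*9)*37 = (((13/2)*(⅒))*9)*37 = ((13/20)*9)*37 = (117/20)*37 = 4329/20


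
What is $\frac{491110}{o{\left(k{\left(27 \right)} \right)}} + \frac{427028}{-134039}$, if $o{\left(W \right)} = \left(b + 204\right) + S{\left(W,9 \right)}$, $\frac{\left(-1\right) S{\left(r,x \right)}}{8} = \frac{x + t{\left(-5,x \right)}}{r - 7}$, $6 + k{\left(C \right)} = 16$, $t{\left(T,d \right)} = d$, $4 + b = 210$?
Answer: $\frac{32836654577}{24261059} \approx 1353.5$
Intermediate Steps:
$b = 206$ ($b = -4 + 210 = 206$)
$k{\left(C \right)} = 10$ ($k{\left(C \right)} = -6 + 16 = 10$)
$S{\left(r,x \right)} = - \frac{16 x}{-7 + r}$ ($S{\left(r,x \right)} = - 8 \frac{x + x}{r - 7} = - 8 \frac{2 x}{-7 + r} = - \frac{16 x}{-7 + r}$)
$o{\left(W \right)} = 410 - \frac{144}{-7 + W}$ ($o{\left(W \right)} = \left(206 + 204\right) - \frac{144}{-7 + W} = 410 - \frac{144}{-7 + W}$)
$\frac{491110}{o{\left(k{\left(27 \right)} \right)}} + \frac{427028}{-134039} = \frac{491110}{2 \frac{1}{-7 + 10} \left(-1507 + 205 \cdot 10\right)} + \frac{427028}{-134039} = \frac{491110}{2 \cdot \frac{1}{3} \left(-1507 + 2050\right)} + 427028 \left(- \frac{1}{134039}\right) = \frac{491110}{2 \cdot \frac{1}{3} \cdot 543} - \frac{427028}{134039} = \frac{491110}{362} - \frac{427028}{134039} = 491110 \cdot \frac{1}{362} - \frac{427028}{134039} = \frac{245555}{181} - \frac{427028}{134039} = \frac{32836654577}{24261059}$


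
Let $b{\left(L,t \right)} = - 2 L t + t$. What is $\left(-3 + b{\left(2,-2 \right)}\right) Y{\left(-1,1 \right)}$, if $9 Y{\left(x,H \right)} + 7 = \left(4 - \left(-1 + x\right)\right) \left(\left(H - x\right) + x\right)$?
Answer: $- \frac{1}{3} \approx -0.33333$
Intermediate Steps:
$Y{\left(x,H \right)} = - \frac{7}{9} + \frac{H \left(5 - x\right)}{9}$ ($Y{\left(x,H \right)} = - \frac{7}{9} + \frac{\left(4 - \left(-1 + x\right)\right) \left(\left(H - x\right) + x\right)}{9} = - \frac{7}{9} + \frac{\left(5 - x\right) H}{9} = - \frac{7}{9} + \frac{H \left(5 - x\right)}{9}$)
$b{\left(L,t \right)} = t - 2 L t$ ($b{\left(L,t \right)} = - 2 L t + t = t - 2 L t$)
$\left(-3 + b{\left(2,-2 \right)}\right) Y{\left(-1,1 \right)} = \left(-3 - 2 \left(1 - 4\right)\right) \left(- \frac{7}{9} + \frac{5}{9} \cdot 1 - \frac{1}{9} \left(-1\right)\right) = \left(-3 - 2 \left(1 - 4\right)\right) \left(- \frac{7}{9} + \frac{5}{9} + \frac{1}{9}\right) = \left(-3 - -6\right) \left(- \frac{1}{9}\right) = \left(-3 + 6\right) \left(- \frac{1}{9}\right) = 3 \left(- \frac{1}{9}\right) = - \frac{1}{3}$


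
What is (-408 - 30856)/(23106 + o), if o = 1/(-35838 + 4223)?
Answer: -988411360/730496189 ≈ -1.3531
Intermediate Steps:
o = -1/31615 (o = 1/(-31615) = -1/31615 ≈ -3.1631e-5)
(-408 - 30856)/(23106 + o) = (-408 - 30856)/(23106 - 1/31615) = -31264/730496189/31615 = -31264*31615/730496189 = -988411360/730496189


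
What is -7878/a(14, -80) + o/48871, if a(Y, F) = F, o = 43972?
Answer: 194261749/1954840 ≈ 99.375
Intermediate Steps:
-7878/a(14, -80) + o/48871 = -7878/(-80) + 43972/48871 = -7878*(-1/80) + 43972*(1/48871) = 3939/40 + 43972/48871 = 194261749/1954840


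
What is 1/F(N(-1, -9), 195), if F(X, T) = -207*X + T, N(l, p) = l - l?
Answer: 1/195 ≈ 0.0051282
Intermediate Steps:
N(l, p) = 0
F(X, T) = T - 207*X
1/F(N(-1, -9), 195) = 1/(195 - 207*0) = 1/(195 + 0) = 1/195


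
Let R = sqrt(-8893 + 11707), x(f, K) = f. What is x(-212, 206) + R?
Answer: -212 + sqrt(2814) ≈ -158.95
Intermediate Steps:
R = sqrt(2814) ≈ 53.047
x(-212, 206) + R = -212 + sqrt(2814)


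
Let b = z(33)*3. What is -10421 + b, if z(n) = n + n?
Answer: -10223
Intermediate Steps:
z(n) = 2*n
b = 198 (b = (2*33)*3 = 66*3 = 198)
-10421 + b = -10421 + 198 = -10223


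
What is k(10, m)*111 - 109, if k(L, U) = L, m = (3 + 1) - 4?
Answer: 1001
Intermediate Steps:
m = 0 (m = 4 - 4 = 0)
k(10, m)*111 - 109 = 10*111 - 109 = 1110 - 109 = 1001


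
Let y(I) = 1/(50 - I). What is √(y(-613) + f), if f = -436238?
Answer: I*√191756700759/663 ≈ 660.48*I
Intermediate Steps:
√(y(-613) + f) = √(-1/(-50 - 613) - 436238) = √(-1/(-663) - 436238) = √(-1*(-1/663) - 436238) = √(1/663 - 436238) = √(-289225793/663) = I*√191756700759/663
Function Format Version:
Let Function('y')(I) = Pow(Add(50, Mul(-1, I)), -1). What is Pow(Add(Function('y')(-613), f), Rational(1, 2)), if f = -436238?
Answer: Mul(Rational(1, 663), I, Pow(191756700759, Rational(1, 2))) ≈ Mul(660.48, I)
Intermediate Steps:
Pow(Add(Function('y')(-613), f), Rational(1, 2)) = Pow(Add(Mul(-1, Pow(Add(-50, -613), -1)), -436238), Rational(1, 2)) = Pow(Add(Mul(-1, Pow(-663, -1)), -436238), Rational(1, 2)) = Pow(Add(Mul(-1, Rational(-1, 663)), -436238), Rational(1, 2)) = Pow(Add(Rational(1, 663), -436238), Rational(1, 2)) = Pow(Rational(-289225793, 663), Rational(1, 2)) = Mul(Rational(1, 663), I, Pow(191756700759, Rational(1, 2)))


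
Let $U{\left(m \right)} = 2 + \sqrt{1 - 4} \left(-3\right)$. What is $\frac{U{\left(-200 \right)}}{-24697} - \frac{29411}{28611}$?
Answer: $- \frac{726420689}{706605867} + \frac{3 i \sqrt{3}}{24697} \approx -1.028 + 0.0002104 i$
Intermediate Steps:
$U{\left(m \right)} = 2 - 3 i \sqrt{3}$ ($U{\left(m \right)} = 2 + \sqrt{-3} \left(-3\right) = 2 + i \sqrt{3} \left(-3\right) = 2 - 3 i \sqrt{3}$)
$\frac{U{\left(-200 \right)}}{-24697} - \frac{29411}{28611} = \frac{2 - 3 i \sqrt{3}}{-24697} - \frac{29411}{28611} = \left(2 - 3 i \sqrt{3}\right) \left(- \frac{1}{24697}\right) - \frac{29411}{28611} = \left(- \frac{2}{24697} + \frac{3 i \sqrt{3}}{24697}\right) - \frac{29411}{28611} = - \frac{726420689}{706605867} + \frac{3 i \sqrt{3}}{24697}$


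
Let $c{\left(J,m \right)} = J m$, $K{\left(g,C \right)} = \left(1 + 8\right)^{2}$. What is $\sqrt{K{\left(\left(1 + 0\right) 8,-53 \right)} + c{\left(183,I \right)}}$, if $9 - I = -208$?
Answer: $4 \sqrt{2487} \approx 199.48$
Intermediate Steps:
$I = 217$ ($I = 9 - -208 = 9 + 208 = 217$)
$K{\left(g,C \right)} = 81$ ($K{\left(g,C \right)} = 9^{2} = 81$)
$\sqrt{K{\left(\left(1 + 0\right) 8,-53 \right)} + c{\left(183,I \right)}} = \sqrt{81 + 183 \cdot 217} = \sqrt{81 + 39711} = \sqrt{39792} = 4 \sqrt{2487}$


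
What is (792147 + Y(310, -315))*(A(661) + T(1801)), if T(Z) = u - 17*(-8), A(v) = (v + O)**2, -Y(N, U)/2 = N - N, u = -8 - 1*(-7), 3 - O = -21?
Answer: 371802115920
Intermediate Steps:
O = 24 (O = 3 - 1*(-21) = 3 + 21 = 24)
u = -1 (u = -8 + 7 = -1)
Y(N, U) = 0 (Y(N, U) = -2*(N - N) = -2*0 = 0)
A(v) = (24 + v)**2 (A(v) = (v + 24)**2 = (24 + v)**2)
T(Z) = 135 (T(Z) = -1 - 17*(-8) = -1 + 136 = 135)
(792147 + Y(310, -315))*(A(661) + T(1801)) = (792147 + 0)*((24 + 661)**2 + 135) = 792147*(685**2 + 135) = 792147*(469225 + 135) = 792147*469360 = 371802115920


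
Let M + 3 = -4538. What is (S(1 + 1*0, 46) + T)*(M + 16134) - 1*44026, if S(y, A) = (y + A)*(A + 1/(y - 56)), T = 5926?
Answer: 5154063819/55 ≈ 9.3710e+7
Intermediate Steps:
M = -4541 (M = -3 - 4538 = -4541)
S(y, A) = (A + y)*(A + 1/(-56 + y))
(S(1 + 1*0, 46) + T)*(M + 16134) - 1*44026 = ((46 + (1 + 1*0) - 56*46**2 + 46*(1 + 1*0)**2 + (1 + 1*0)*46**2 - 56*46*(1 + 1*0))/(-56 + (1 + 1*0)) + 5926)*(-4541 + 16134) - 1*44026 = ((46 + (1 + 0) - 56*2116 + 46*(1 + 0)**2 + (1 + 0)*2116 - 56*46*(1 + 0))/(-56 + (1 + 0)) + 5926)*11593 - 44026 = ((46 + 1 - 118496 + 46*1**2 + 1*2116 - 56*46*1)/(-56 + 1) + 5926)*11593 - 44026 = ((46 + 1 - 118496 + 46*1 + 2116 - 2576)/(-55) + 5926)*11593 - 44026 = (-(46 + 1 - 118496 + 46 + 2116 - 2576)/55 + 5926)*11593 - 44026 = (-1/55*(-118863) + 5926)*11593 - 44026 = (118863/55 + 5926)*11593 - 44026 = (444793/55)*11593 - 44026 = 5156485249/55 - 44026 = 5154063819/55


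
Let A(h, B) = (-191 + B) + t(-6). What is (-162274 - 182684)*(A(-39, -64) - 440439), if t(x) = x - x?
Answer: 152020920852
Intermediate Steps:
t(x) = 0
A(h, B) = -191 + B (A(h, B) = (-191 + B) + 0 = -191 + B)
(-162274 - 182684)*(A(-39, -64) - 440439) = (-162274 - 182684)*((-191 - 64) - 440439) = -344958*(-255 - 440439) = -344958*(-440694) = 152020920852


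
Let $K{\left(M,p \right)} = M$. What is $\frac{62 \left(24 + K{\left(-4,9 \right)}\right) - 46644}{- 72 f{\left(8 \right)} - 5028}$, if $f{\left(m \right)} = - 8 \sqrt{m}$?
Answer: $\frac{4756069}{471387} + \frac{363232 \sqrt{2}}{157129} \approx 13.359$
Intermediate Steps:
$\frac{62 \left(24 + K{\left(-4,9 \right)}\right) - 46644}{- 72 f{\left(8 \right)} - 5028} = \frac{62 \left(24 - 4\right) - 46644}{- 72 \left(- 8 \sqrt{8}\right) - 5028} = \frac{62 \cdot 20 - 46644}{- 72 \left(- 8 \cdot 2 \sqrt{2}\right) - 5028} = \frac{1240 - 46644}{- 72 \left(- 16 \sqrt{2}\right) - 5028} = - \frac{45404}{1152 \sqrt{2} - 5028} = - \frac{45404}{-5028 + 1152 \sqrt{2}}$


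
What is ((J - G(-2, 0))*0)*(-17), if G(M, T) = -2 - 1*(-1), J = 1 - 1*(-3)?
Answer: 0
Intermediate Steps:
J = 4 (J = 1 + 3 = 4)
G(M, T) = -1 (G(M, T) = -2 + 1 = -1)
((J - G(-2, 0))*0)*(-17) = ((4 - 1*(-1))*0)*(-17) = ((4 + 1)*0)*(-17) = (5*0)*(-17) = 0*(-17) = 0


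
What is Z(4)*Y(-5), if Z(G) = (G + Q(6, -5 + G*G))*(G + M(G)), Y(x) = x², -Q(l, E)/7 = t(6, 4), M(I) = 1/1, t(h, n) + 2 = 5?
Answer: -2125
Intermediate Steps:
t(h, n) = 3 (t(h, n) = -2 + 5 = 3)
M(I) = 1
Q(l, E) = -21 (Q(l, E) = -7*3 = -21)
Z(G) = (1 + G)*(-21 + G) (Z(G) = (G - 21)*(G + 1) = (-21 + G)*(1 + G) = (1 + G)*(-21 + G))
Z(4)*Y(-5) = (-21 + 4² - 20*4)*(-5)² = (-21 + 16 - 80)*25 = -85*25 = -2125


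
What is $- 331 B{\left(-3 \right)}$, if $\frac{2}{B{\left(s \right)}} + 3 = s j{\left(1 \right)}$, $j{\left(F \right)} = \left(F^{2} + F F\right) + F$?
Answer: $\frac{331}{6} \approx 55.167$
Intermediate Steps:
$j{\left(F \right)} = F + 2 F^{2}$ ($j{\left(F \right)} = \left(F^{2} + F^{2}\right) + F = 2 F^{2} + F = F + 2 F^{2}$)
$B{\left(s \right)} = \frac{2}{-3 + 3 s}$ ($B{\left(s \right)} = \frac{2}{-3 + s 1 \left(1 + 2 \cdot 1\right)} = \frac{2}{-3 + s 1 \left(1 + 2\right)} = \frac{2}{-3 + s 1 \cdot 3} = \frac{2}{-3 + s 3} = \frac{2}{-3 + 3 s}$)
$- 331 B{\left(-3 \right)} = - 331 \frac{2}{3 \left(-1 - 3\right)} = - 331 \frac{2}{3 \left(-4\right)} = - 331 \cdot \frac{2}{3} \left(- \frac{1}{4}\right) = \left(-331\right) \left(- \frac{1}{6}\right) = \frac{331}{6}$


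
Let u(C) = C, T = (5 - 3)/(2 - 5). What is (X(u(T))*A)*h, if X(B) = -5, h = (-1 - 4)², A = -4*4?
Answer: 2000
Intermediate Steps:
T = -⅔ (T = 2/(-3) = 2*(-⅓) = -⅔ ≈ -0.66667)
A = -16
h = 25 (h = (-5)² = 25)
(X(u(T))*A)*h = -5*(-16)*25 = 80*25 = 2000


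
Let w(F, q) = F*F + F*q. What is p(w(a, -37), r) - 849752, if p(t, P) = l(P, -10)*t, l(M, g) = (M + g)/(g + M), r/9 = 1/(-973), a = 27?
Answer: -850022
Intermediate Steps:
w(F, q) = F² + F*q
r = -9/973 (r = 9/(-973) = 9*(-1/973) = -9/973 ≈ -0.0092497)
l(M, g) = 1 (l(M, g) = (M + g)/(M + g) = 1)
p(t, P) = t (p(t, P) = 1*t = t)
p(w(a, -37), r) - 849752 = 27*(27 - 37) - 849752 = 27*(-10) - 849752 = -270 - 849752 = -850022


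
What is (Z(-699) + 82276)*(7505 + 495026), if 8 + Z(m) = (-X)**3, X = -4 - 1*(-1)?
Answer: 41355788645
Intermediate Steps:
X = -3 (X = -4 + 1 = -3)
Z(m) = 19 (Z(m) = -8 + (-1*(-3))**3 = -8 + 3**3 = -8 + 27 = 19)
(Z(-699) + 82276)*(7505 + 495026) = (19 + 82276)*(7505 + 495026) = 82295*502531 = 41355788645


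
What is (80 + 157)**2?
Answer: 56169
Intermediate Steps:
(80 + 157)**2 = 237**2 = 56169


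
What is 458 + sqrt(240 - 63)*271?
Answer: 458 + 271*sqrt(177) ≈ 4063.4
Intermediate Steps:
458 + sqrt(240 - 63)*271 = 458 + sqrt(177)*271 = 458 + 271*sqrt(177)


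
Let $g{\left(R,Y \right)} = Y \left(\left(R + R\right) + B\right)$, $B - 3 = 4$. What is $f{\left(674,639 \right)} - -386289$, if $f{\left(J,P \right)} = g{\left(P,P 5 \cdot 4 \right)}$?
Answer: $16808589$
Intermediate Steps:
$B = 7$ ($B = 3 + 4 = 7$)
$g{\left(R,Y \right)} = Y \left(7 + 2 R\right)$ ($g{\left(R,Y \right)} = Y \left(\left(R + R\right) + 7\right) = Y \left(2 R + 7\right) = Y \left(7 + 2 R\right)$)
$f{\left(J,P \right)} = 20 P \left(7 + 2 P\right)$ ($f{\left(J,P \right)} = P 5 \cdot 4 \left(7 + 2 P\right) = 5 P 4 \left(7 + 2 P\right) = 20 P \left(7 + 2 P\right)$)
$f{\left(674,639 \right)} - -386289 = 20 \cdot 639 \left(7 + 2 \cdot 639\right) - -386289 = 20 \cdot 639 \left(7 + 1278\right) + 386289 = 20 \cdot 639 \cdot 1285 + 386289 = 16422300 + 386289 = 16808589$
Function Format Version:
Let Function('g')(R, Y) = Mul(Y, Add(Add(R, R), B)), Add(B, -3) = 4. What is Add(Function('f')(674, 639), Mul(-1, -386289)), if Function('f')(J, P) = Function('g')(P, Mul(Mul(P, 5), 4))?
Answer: 16808589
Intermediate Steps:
B = 7 (B = Add(3, 4) = 7)
Function('g')(R, Y) = Mul(Y, Add(7, Mul(2, R))) (Function('g')(R, Y) = Mul(Y, Add(Add(R, R), 7)) = Mul(Y, Add(Mul(2, R), 7)) = Mul(Y, Add(7, Mul(2, R))))
Function('f')(J, P) = Mul(20, P, Add(7, Mul(2, P))) (Function('f')(J, P) = Mul(Mul(Mul(P, 5), 4), Add(7, Mul(2, P))) = Mul(Mul(Mul(5, P), 4), Add(7, Mul(2, P))) = Mul(Mul(20, P), Add(7, Mul(2, P))) = Mul(20, P, Add(7, Mul(2, P))))
Add(Function('f')(674, 639), Mul(-1, -386289)) = Add(Mul(20, 639, Add(7, Mul(2, 639))), Mul(-1, -386289)) = Add(Mul(20, 639, Add(7, 1278)), 386289) = Add(Mul(20, 639, 1285), 386289) = Add(16422300, 386289) = 16808589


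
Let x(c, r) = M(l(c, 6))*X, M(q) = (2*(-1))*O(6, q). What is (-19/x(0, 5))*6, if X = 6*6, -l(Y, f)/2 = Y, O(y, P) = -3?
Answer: -19/36 ≈ -0.52778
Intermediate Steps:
l(Y, f) = -2*Y
X = 36
M(q) = 6 (M(q) = (2*(-1))*(-3) = -2*(-3) = 6)
x(c, r) = 216 (x(c, r) = 6*36 = 216)
(-19/x(0, 5))*6 = (-19/216)*6 = ((1/216)*(-19))*6 = -19/216*6 = -19/36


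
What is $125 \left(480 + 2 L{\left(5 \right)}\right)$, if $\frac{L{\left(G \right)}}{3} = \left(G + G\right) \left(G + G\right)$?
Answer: $135000$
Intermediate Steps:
$L{\left(G \right)} = 12 G^{2}$ ($L{\left(G \right)} = 3 \left(G + G\right) \left(G + G\right) = 3 \cdot 2 G 2 G = 3 \cdot 4 G^{2} = 12 G^{2}$)
$125 \left(480 + 2 L{\left(5 \right)}\right) = 125 \left(480 + 2 \cdot 12 \cdot 5^{2}\right) = 125 \left(480 + 2 \cdot 12 \cdot 25\right) = 125 \left(480 + 2 \cdot 300\right) = 125 \left(480 + 600\right) = 125 \cdot 1080 = 135000$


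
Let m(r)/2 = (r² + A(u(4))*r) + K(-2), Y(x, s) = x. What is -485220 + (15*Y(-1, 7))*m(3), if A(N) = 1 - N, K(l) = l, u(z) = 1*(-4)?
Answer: -485880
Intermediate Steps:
u(z) = -4
m(r) = -4 + 2*r² + 10*r (m(r) = 2*((r² + (1 - 1*(-4))*r) - 2) = 2*((r² + (1 + 4)*r) - 2) = 2*((r² + 5*r) - 2) = 2*(-2 + r² + 5*r) = -4 + 2*r² + 10*r)
-485220 + (15*Y(-1, 7))*m(3) = -485220 + (15*(-1))*(-4 + 2*3² + 10*3) = -485220 - 15*(-4 + 2*9 + 30) = -485220 - 15*(-4 + 18 + 30) = -485220 - 15*44 = -485220 - 660 = -485880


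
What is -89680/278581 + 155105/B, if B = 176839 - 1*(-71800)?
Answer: 20911360485/69266101259 ≈ 0.30190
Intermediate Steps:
B = 248639 (B = 176839 + 71800 = 248639)
-89680/278581 + 155105/B = -89680/278581 + 155105/248639 = 20911360485/69266101259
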